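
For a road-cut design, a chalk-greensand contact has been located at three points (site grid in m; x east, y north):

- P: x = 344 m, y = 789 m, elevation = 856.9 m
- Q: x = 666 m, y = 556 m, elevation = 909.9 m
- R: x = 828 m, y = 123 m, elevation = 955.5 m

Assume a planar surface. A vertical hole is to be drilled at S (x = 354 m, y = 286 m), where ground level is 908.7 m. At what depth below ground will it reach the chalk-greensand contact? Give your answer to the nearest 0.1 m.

Let the plane be z = a·x + b·y + c.
Q−P: 322a − 233b = 53;  R−P: 484a − 666b = 98.6.
Solving gives a = 0.12121, b = −0.05996.
Then c = 856.9 − a·344 − b·789 = 862.52.
At (354, 286): z_contact = 42.91 − 17.15 + 862.52 = 888.27 m.
Depth below ground = 908.7 − 888.27 = 20.4 m.

20.4 m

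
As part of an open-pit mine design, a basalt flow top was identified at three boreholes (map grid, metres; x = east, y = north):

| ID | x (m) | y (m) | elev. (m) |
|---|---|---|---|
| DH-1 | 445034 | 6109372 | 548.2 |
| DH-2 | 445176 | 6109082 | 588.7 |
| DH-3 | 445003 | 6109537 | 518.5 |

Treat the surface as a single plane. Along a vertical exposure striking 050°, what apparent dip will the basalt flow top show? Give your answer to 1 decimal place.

Two edge vectors: DH-1→DH-2 = (142, -290, 40.5), DH-1→DH-3 = (-31, 165, -29.7).
Normal n = (DH-1→DH-2) × (DH-1→DH-3) = (1930.5, 2961.9, 14440).
So ∂z/∂x = −n_x/n_z = −0.13369 and ∂z/∂y = −n_y/n_z = −0.20512.
Unit vector along 050° is (sin 50°, cos 50°) = (0.7660, 0.6428).
Slope in that direction = a·(0.7660) + b·(0.6428) = −0.23426.
Apparent dip = arctan|0.23426| = 13.2° (true dip is 13.8°, so apparent ≤ true as expected).

13.2°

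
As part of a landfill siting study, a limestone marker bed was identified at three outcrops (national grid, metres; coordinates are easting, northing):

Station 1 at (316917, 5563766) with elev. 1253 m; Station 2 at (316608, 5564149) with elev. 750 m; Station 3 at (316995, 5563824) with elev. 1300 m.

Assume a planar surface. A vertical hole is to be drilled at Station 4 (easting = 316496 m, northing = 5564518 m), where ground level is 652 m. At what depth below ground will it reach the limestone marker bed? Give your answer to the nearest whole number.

203 m

Two edge vectors: Station 1→Station 2 = (-309, 383, -503), Station 1→Station 3 = (78, 58, 47).
Normal n = (Station 1→Station 2) × (Station 1→Station 3) = (47175, -24711, -47796).
So ∂z/∂easting = −n_x/n_z = 0.98700728 and ∂z/∂northing = −n_y/n_z = −0.51700979.
Intercept c from Station 1: 1253 − 312799.39 + 2876521.50 = 2564975.11.
At (316496, 5564518): z_contact = 312383.9 − 2876910.3 + 2564975.11 = 448.7 m.
Depth below ground = 652 − 448.7 = 203 m.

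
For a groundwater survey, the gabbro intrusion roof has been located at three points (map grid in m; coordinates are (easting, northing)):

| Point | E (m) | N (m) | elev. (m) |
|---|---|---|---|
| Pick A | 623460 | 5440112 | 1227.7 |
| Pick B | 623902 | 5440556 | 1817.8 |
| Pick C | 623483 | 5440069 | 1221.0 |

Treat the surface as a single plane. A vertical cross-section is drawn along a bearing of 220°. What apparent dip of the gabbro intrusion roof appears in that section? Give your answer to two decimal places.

42.81°

Two edge vectors: Pick A→Pick B = (442, 444, 590.1), Pick A→Pick C = (23, -43, -6.7).
Normal n = (Pick A→Pick B) × (Pick A→Pick C) = (22399.5, 16533.7, -29218).
So ∂z/∂E = −n_x/n_z = 0.76663 and ∂z/∂N = −n_y/n_z = 0.56587.
Unit vector along 220° is (sin 220°, cos 220°) = (-0.6428, -0.7660).
Slope in that direction = a·(-0.6428) + b·(-0.7660) = −0.92627.
Apparent dip = arctan|0.92627| = 42.81° (true dip is 43.6°, so apparent ≤ true as expected).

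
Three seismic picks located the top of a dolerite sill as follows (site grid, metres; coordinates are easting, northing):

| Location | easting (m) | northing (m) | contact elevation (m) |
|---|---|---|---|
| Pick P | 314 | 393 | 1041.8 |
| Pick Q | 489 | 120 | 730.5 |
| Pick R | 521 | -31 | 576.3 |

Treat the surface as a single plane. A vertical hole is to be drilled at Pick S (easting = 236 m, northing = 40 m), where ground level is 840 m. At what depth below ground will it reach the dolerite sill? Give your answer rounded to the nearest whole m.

116 m

Let the plane be z = a·easting + b·northing + c.
Pick Q−Pick P: 175a − 273b = −311.3;  Pick R−Pick P: 207a − 424b = −465.5.
Solving gives a = −0.27756, b = 0.96237.
Then c = 1041.8 − a·314 − b·393 = 750.74.
At (236, 40): z_contact = −65.5 + 38.5 + 750.74 = 723.7 m.
Depth below ground = 840 − 723.7 = 116 m.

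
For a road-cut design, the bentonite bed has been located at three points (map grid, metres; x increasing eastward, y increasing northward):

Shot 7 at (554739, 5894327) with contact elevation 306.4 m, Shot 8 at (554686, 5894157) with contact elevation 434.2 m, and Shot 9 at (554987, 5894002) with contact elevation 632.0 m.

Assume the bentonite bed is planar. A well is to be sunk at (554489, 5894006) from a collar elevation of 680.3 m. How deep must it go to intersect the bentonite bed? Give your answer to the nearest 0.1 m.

167.5 m

Let the plane be z = a·x + b·y + c.
Shot 8−Shot 7: −53a − 170b = 127.8;  Shot 9−Shot 7: 248a − 325b = 325.6.
Solving gives a = 0.232668182, b = −0.824302433.
Then c = 306.4 − a·554739 − b·5894327 = 4729944.37.
At (554489, 5894006): z_contact = 129011.95 − 4858443.49 + 4729944.37 = 512.83 m.
Depth below ground = 680.3 − 512.83 = 167.5 m.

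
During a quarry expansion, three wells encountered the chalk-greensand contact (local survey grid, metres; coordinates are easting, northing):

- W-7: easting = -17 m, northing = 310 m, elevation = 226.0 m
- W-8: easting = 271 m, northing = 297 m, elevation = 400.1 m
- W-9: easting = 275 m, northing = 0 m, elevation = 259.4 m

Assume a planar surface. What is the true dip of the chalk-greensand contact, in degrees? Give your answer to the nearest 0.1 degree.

38.3°

Two edge vectors: W-7→W-8 = (288, -13, 174.1), W-7→W-9 = (292, -310, 33.4).
Normal n = (W-7→W-8) × (W-7→W-9) = (53536.8, 41218, -85484).
So ∂z/∂easting = −n_x/n_z = 0.62628 and ∂z/∂northing = −n_y/n_z = 0.48217.
Gradient magnitude |∇z| = √(a² + b²) = √(0.39222 + 0.23249) = 0.79039.
True dip = arctan(0.79039) = 38.3°, dipping toward SW (azimuth ≈ 232°).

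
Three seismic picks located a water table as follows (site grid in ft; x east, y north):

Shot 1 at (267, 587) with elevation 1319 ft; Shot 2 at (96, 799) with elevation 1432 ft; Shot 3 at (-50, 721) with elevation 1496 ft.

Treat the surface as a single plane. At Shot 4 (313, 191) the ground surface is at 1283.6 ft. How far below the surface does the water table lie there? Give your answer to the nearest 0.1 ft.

Let the plane be z = a·x + b·y + c.
Shot 2−Shot 1: −171a + 212b = 113;  Shot 3−Shot 1: −317a + 134b = 177.
Solving gives a = −0.50535, b = 0.12540.
Then c = 1319 − a·267 − b·587 = 1380.32.
At (313, 191): z_contact = −158.17 + 23.95 + 1380.32 = 1246.10 ft.
Depth below ground = 1283.6 − 1246.10 = 37.5 ft.

37.5 ft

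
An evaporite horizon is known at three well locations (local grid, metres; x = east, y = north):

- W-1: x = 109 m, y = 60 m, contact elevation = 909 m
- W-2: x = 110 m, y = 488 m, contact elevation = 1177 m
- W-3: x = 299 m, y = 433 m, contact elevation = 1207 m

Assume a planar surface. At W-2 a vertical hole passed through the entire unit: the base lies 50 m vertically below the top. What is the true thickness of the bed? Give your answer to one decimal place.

40.7 m

Let the plane be z = a·x + b·y + c.
W-2−W-1: 1a + 428b = 268;  W-3−W-1: 190a + 373b = 298.
Solving gives a = 0.34072, b = 0.62537.
|∇z| = √(a²+b²) = 0.71216, so dip δ = arctan(0.71216) = 35.46°.
True thickness = vertical thickness × cos δ = 50 × cos 35.46° = 40.7 m.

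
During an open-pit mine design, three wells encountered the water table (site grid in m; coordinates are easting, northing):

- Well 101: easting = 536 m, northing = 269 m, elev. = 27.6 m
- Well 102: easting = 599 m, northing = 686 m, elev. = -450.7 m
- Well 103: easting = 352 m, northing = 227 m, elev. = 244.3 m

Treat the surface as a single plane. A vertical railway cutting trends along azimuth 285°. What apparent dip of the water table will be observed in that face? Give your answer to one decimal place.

33.3°

Let the plane be z = a·easting + b·northing + c.
Well 102−Well 101: 63a + 417b = −478.3;  Well 103−Well 101: −184a − 42b = 216.7.
Solving gives a = −0.94862, b = −1.00369.
Unit vector along 285° is (sin 285°, cos 285°) = (-0.9659, 0.2588).
Slope in that direction = a·(-0.9659) + b·(0.2588) = 0.65652.
Apparent dip = arctan|0.65652| = 33.3° (true dip is 54.1°, so apparent ≤ true as expected).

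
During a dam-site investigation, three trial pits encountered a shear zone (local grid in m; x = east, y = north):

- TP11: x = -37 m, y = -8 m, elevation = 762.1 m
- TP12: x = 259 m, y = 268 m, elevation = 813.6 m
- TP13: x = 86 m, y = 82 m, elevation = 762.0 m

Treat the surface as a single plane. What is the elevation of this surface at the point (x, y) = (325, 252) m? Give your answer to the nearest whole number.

Two edge vectors: TP11→TP12 = (296, 276, 51.5), TP11→TP13 = (123, 90, -0.1).
Normal n = (TP11→TP12) × (TP11→TP13) = (-4662.6, 6364.1, -7308).
So ∂z/∂x = −n_x/n_z = −0.63801 and ∂z/∂y = −n_y/n_z = 0.87084.
Intercept c from TP11: 762.1 − 23.61 + 6.97 = 745.46.
At (325, 252): z = −207.4 + 219.5 + 745.46 = 757.6 m.

758 m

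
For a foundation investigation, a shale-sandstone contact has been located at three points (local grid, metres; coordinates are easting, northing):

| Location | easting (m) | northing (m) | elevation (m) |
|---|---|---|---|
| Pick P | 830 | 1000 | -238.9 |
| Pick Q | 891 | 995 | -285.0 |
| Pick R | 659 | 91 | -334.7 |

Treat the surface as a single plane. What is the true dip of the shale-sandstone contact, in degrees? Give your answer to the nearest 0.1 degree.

Let the plane be z = a·easting + b·northing + c.
Pick Q−Pick P: 61a − 5b = −46.1;  Pick R−Pick P: −171a − 909b = −95.8.
Solving gives a = −0.73575, b = 0.24380.
Gradient magnitude |∇z| = √(a² + b²) = √(0.54133 + 0.05944) = 0.77510.
True dip = arctan(0.77510) = 37.8°, dipping toward ESE (azimuth ≈ 108°).

37.8°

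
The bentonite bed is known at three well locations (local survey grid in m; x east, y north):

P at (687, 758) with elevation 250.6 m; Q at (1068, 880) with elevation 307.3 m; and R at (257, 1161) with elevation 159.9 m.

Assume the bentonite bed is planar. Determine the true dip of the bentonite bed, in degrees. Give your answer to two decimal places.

9.75°

Two edge vectors: P→Q = (381, 122, 56.7), P→R = (-430, 403, -90.7).
Normal n = (P→Q) × (P→R) = (-33915.5, 10175.7, 206003).
So ∂z/∂x = −n_x/n_z = 0.16464 and ∂z/∂y = −n_y/n_z = −0.04940.
Gradient magnitude |∇z| = √(a² + b²) = √(0.02710 + 0.00244) = 0.17189.
True dip = arctan(0.17189) = 9.75°, dipping toward WNW (azimuth ≈ 287°).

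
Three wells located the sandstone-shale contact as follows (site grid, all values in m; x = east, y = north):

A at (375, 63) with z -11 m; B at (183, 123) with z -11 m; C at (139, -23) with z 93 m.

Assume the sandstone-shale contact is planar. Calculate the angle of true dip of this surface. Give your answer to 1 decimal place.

Two edge vectors: A→B = (-192, 60, 0), A→C = (-236, -86, 104).
Normal n = (A→B) × (A→C) = (6240, 19968, 30672).
So ∂z/∂x = −n_x/n_z = −0.20344 and ∂z/∂y = −n_y/n_z = −0.65102.
Gradient magnitude |∇z| = √(a² + b²) = √(0.04139 + 0.42382) = 0.68206.
True dip = arctan(0.68206) = 34.3°, dipping toward NNE (azimuth ≈ 017°).

34.3°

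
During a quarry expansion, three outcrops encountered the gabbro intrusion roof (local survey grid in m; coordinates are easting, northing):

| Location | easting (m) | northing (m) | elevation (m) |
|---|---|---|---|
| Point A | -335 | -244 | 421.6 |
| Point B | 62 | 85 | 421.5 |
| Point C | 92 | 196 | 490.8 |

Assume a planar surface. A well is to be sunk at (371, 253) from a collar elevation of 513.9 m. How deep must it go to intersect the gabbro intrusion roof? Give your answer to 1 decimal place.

Let the plane be z = a·easting + b·northing + c.
Point B−Point A: 397a + 329b = −0.1;  Point C−Point A: 427a + 440b = 69.2.
Solving gives a = −0.66704, b = 0.80461.
Then c = 421.6 − a·-335 − b·-244 = 394.47.
At (371, 253): z_contact = −247.47 + 203.57 + 394.47 = 350.56 m.
Depth below ground = 513.9 − 350.56 = 163.3 m.

163.3 m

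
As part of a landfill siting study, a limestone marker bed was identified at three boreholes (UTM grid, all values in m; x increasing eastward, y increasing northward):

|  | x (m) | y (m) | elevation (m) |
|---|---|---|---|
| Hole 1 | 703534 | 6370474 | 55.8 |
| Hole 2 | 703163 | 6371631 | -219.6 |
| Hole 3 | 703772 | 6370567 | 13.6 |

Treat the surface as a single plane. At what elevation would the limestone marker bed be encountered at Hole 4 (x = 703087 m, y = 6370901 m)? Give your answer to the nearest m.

-23 m

Two edge vectors: Hole 1→Hole 2 = (-371, 1157, -275.4), Hole 1→Hole 3 = (238, 93, -42.2).
Normal n = (Hole 1→Hole 2) × (Hole 1→Hole 3) = (-23213.2, -81201.4, -309869).
So ∂z/∂x = −n_x/n_z = −0.07491295 and ∂z/∂y = −n_y/n_z = −0.26205074.
Intercept c from Hole 1: 55.8 + 52703.81 + 1669387.41 = 1722147.02.
At (703087, 6370901): z = −52670.3 − 1669499.3 + 1722147.02 = -22.6 m.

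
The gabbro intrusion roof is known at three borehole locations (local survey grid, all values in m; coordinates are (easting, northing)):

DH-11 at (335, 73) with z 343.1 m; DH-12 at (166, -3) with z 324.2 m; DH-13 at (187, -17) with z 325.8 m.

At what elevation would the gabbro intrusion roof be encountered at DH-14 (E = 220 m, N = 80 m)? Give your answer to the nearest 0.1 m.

332.1 m

Let the plane be z = a·E + b·N + c.
DH-12−DH-11: −169a − 76b = −18.9;  DH-13−DH-11: −148a − 90b = −17.3.
Solving gives a = 0.09748, b = 0.03193.
Then c = 343.1 − a·335 − b·73 = 308.11.
At (220, 80): z = 21.4 + 2.6 + 308.11 = 332.1 m.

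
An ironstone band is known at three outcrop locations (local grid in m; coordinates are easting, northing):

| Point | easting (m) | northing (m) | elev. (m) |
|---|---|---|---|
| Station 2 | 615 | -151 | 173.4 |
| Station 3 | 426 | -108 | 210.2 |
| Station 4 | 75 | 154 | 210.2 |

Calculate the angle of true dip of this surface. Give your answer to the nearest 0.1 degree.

25.1°

Let the plane be z = a·easting + b·northing + c.
Station 3−Station 2: −189a + 43b = 36.8;  Station 4−Station 2: −540a + 305b = 36.8.
Solving gives a = −0.28008, b = −0.37522.
Gradient magnitude |∇z| = √(a² + b²) = √(0.07844 + 0.14079) = 0.46822.
True dip = arctan(0.46822) = 25.1°, dipping toward NE (azimuth ≈ 037°).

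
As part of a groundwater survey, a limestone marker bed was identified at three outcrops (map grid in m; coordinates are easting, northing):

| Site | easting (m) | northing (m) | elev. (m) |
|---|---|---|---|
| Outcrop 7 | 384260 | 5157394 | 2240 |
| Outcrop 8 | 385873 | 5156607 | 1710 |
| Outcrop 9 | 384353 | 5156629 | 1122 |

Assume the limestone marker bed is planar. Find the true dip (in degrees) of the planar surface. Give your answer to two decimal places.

57.43°

Let the plane be z = a·easting + b·northing + c.
Outcrop 8−Outcrop 7: 1613a − 787b = −530;  Outcrop 9−Outcrop 7: 93a − 765b = −1118.
Solving gives a = 0.40871, b = 1.51112.
Gradient magnitude |∇z| = √(a² + b²) = √(0.16705 + 2.28350) = 1.56542.
True dip = arctan(1.56542) = 57.43°, dipping toward SSW (azimuth ≈ 195°).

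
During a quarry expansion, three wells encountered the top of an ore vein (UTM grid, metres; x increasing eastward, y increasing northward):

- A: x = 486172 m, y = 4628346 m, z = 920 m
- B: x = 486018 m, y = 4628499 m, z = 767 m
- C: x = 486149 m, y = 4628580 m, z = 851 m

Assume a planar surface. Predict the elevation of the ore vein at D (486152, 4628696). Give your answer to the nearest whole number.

828 m

Two edge vectors: A→B = (-154, 153, -153), A→C = (-23, 234, -69).
Normal n = (A→B) × (A→C) = (25245, -7107, -32517).
So ∂z/∂x = −n_x/n_z = 0.77636313 and ∂z/∂y = −n_y/n_z = −0.21856260.
Intercept c from A: 920 − 377446.02 + 1011583.33 = 635057.31.
At (486152, 4628696): z = 377430.5 − 1011659.8 + 635057.31 = 828.0 m.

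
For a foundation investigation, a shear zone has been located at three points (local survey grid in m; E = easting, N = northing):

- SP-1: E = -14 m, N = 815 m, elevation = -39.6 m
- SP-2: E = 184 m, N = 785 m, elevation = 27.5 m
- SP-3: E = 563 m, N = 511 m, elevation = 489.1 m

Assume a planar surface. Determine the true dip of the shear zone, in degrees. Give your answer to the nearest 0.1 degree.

Let the plane be z = a·E + b·N + c.
SP-2−SP-1: 198a − 30b = 67.1;  SP-3−SP-1: 577a − 304b = 528.7.
Solving gives a = 0.10581, b = −1.53831.
Gradient magnitude |∇z| = √(a² + b²) = √(0.01120 + 2.36640) = 1.54195.
True dip = arctan(1.54195) = 57.0°, dipping toward N (azimuth ≈ 356°).

57.0°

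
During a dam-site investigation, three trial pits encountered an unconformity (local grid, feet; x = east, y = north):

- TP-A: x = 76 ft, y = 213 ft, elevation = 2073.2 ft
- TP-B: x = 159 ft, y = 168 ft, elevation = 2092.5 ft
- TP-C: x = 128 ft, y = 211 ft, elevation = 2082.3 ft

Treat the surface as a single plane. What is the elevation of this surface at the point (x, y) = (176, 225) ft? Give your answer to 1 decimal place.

2088.9 ft

Let the plane be z = a·x + b·y + c.
TP-B−TP-A: 83a − 45b = 19.3;  TP-C−TP-A: 52a − 2b = 9.1.
Solving gives a = 0.17061, b = −0.11421.
Then c = 2073.2 − a·76 − b·213 = 2084.56.
At (176, 225): z = 30.0 − 25.7 + 2084.56 = 2088.9 ft.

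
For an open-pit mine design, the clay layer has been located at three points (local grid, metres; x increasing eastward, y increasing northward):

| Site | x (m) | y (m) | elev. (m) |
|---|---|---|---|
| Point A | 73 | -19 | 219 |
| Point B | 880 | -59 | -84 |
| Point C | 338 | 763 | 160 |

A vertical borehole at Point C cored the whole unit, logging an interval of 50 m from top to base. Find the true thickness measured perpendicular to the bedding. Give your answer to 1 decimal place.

Let the plane be z = a·x + b·y + c.
Point B−Point A: 807a − 40b = −303;  Point C−Point A: 265a + 782b = −59.
Solving gives a = −0.37294, b = 0.05093.
|∇z| = √(a²+b²) = 0.37640, so dip δ = arctan(0.37640) = 20.63°.
True thickness = vertical thickness × cos δ = 50 × cos 20.63° = 46.8 m.

46.8 m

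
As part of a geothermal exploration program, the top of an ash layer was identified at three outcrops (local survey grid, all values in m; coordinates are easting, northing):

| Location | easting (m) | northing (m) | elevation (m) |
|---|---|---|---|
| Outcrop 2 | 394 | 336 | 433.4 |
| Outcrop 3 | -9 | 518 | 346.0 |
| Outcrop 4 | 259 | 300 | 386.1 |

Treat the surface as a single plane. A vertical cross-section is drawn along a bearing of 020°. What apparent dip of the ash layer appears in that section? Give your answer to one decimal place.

15.5°

Two edge vectors: Outcrop 2→Outcrop 3 = (-403, 182, -87.4), Outcrop 2→Outcrop 4 = (-135, -36, -47.3).
Normal n = (Outcrop 2→Outcrop 3) × (Outcrop 2→Outcrop 4) = (-11755, -7262.9, 39078).
So ∂z/∂easting = −n_x/n_z = 0.30081 and ∂z/∂northing = −n_y/n_z = 0.18586.
Unit vector along 020° is (sin 20°, cos 20°) = (0.3420, 0.9397).
Slope in that direction = a·(0.3420) + b·(0.9397) = 0.27753.
Apparent dip = arctan|0.27753| = 15.5° (true dip is 19.5°, so apparent ≤ true as expected).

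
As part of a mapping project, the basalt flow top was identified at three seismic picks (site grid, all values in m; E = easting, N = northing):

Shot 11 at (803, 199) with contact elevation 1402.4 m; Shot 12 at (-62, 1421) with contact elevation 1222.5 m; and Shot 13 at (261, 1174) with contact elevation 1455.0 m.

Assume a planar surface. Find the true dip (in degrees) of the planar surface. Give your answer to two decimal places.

57.03°

Two edge vectors: Shot 11→Shot 12 = (-865, 1222, -179.9), Shot 11→Shot 13 = (-542, 975, 52.6).
Normal n = (Shot 11→Shot 12) × (Shot 11→Shot 13) = (239679.7, 143004.8, -181051).
So ∂z/∂E = −n_x/n_z = 1.32382 and ∂z/∂N = −n_y/n_z = 0.78986.
Gradient magnitude |∇z| = √(a² + b²) = √(1.75251 + 0.62388) = 1.54155.
True dip = arctan(1.54155) = 57.03°, dipping toward WSW (azimuth ≈ 239°).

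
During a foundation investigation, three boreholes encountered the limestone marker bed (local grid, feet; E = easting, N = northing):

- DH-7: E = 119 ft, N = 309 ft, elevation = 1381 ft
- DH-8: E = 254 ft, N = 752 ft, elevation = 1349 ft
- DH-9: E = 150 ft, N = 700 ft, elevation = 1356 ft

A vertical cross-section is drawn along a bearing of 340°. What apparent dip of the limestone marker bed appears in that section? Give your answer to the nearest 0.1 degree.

2.6°

Let the plane be z = a·E + b·N + c.
DH-8−DH-7: 135a + 443b = −32;  DH-9−DH-7: 31a + 391b = −25.
Solving gives a = −0.03680, b = −0.06102.
Unit vector along 340° is (sin 340°, cos 340°) = (-0.3420, 0.9397).
Slope in that direction = a·(-0.3420) + b·(0.9397) = −0.04476.
Apparent dip = arctan|0.04476| = 2.6° (true dip is 4.1°, so apparent ≤ true as expected).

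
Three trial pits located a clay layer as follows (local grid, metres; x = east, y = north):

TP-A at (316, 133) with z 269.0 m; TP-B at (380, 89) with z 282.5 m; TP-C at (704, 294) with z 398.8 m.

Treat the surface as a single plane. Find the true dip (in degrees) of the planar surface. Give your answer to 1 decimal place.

17.2°

Two edge vectors: TP-A→TP-B = (64, -44, 13.5), TP-A→TP-C = (388, 161, 129.8).
Normal n = (TP-A→TP-B) × (TP-A→TP-C) = (-7884.7, -3069.2, 27376).
So ∂z/∂x = −n_x/n_z = 0.28802 and ∂z/∂y = −n_y/n_z = 0.11211.
Gradient magnitude |∇z| = √(a² + b²) = √(0.08295 + 0.01257) = 0.30907.
True dip = arctan(0.30907) = 17.2°, dipping toward WSW (azimuth ≈ 249°).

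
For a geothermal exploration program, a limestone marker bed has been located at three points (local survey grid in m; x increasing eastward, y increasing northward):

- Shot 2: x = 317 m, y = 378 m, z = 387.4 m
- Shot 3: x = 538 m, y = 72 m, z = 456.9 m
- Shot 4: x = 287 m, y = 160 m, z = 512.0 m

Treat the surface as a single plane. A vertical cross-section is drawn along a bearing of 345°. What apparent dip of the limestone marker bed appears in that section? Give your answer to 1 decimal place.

21.6°

Two edge vectors: Shot 2→Shot 3 = (221, -306, 69.5), Shot 2→Shot 4 = (-30, -218, 124.6).
Normal n = (Shot 2→Shot 3) × (Shot 2→Shot 4) = (-22976.6, -29621.6, -57358).
So ∂z/∂x = −n_x/n_z = −0.40058 and ∂z/∂y = −n_y/n_z = −0.51643.
Unit vector along 345° is (sin 345°, cos 345°) = (-0.2588, 0.9659).
Slope in that direction = a·(-0.2588) + b·(0.9659) = −0.39516.
Apparent dip = arctan|0.39516| = 21.6° (true dip is 33.2°, so apparent ≤ true as expected).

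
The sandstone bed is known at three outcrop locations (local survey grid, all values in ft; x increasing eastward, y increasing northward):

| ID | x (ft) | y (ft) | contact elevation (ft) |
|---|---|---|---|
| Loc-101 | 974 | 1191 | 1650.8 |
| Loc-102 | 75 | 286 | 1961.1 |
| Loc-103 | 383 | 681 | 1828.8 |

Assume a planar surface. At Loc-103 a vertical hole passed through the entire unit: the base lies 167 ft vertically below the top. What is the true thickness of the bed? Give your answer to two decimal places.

159.59 ft

Let the plane be z = a·x + b·y + c.
Loc-102−Loc-101: −899a − 905b = 310.3;  Loc-103−Loc-101: −591a − 510b = 178.
Solving gives a = −0.03715, b = −0.30597.
|∇z| = √(a²+b²) = 0.30822, so dip δ = arctan(0.30822) = 17.13°.
True thickness = vertical thickness × cos δ = 167 × cos 17.13° = 159.59 ft.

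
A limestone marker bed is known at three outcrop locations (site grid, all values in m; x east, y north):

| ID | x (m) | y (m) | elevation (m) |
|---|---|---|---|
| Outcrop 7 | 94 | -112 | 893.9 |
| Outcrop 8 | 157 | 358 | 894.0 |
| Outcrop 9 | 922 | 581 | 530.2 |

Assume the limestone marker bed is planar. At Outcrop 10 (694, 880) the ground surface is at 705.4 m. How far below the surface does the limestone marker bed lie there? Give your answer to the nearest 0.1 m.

42.4 m

Two edge vectors: Outcrop 7→Outcrop 8 = (63, 470, 0.1), Outcrop 7→Outcrop 9 = (828, 693, -363.7).
Normal n = (Outcrop 7→Outcrop 8) × (Outcrop 7→Outcrop 9) = (-171008.3, 22995.9, -345501).
So ∂z/∂x = −n_x/n_z = −0.49496 and ∂z/∂y = −n_y/n_z = 0.06656.
Intercept c from Outcrop 7: 893.9 + 46.53 + 7.45 = 947.88.
At (694, 880): z_contact = −343.50 + 58.57 + 947.88 = 662.95 m.
Depth below ground = 705.4 − 662.95 = 42.4 m.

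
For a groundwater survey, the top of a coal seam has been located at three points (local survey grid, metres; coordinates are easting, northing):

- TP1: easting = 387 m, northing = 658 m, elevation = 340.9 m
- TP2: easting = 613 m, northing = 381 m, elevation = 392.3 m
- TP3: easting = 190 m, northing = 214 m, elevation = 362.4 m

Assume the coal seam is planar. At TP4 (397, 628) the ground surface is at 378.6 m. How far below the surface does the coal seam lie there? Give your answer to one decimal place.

Two edge vectors: TP1→TP2 = (226, -277, 51.4), TP1→TP3 = (-197, -444, 21.5).
Normal n = (TP1→TP2) × (TP1→TP3) = (16866.1, -14984.8, -154913).
So ∂z/∂easting = −n_x/n_z = 0.10887 and ∂z/∂northing = −n_y/n_z = −0.09673.
Intercept c from TP1: 340.9 − 42.13 + 63.65 = 362.41.
At (397, 628): z_contact = 43.22 − 60.75 + 362.41 = 344.89 m.
Depth below ground = 378.6 − 344.89 = 33.7 m.

33.7 m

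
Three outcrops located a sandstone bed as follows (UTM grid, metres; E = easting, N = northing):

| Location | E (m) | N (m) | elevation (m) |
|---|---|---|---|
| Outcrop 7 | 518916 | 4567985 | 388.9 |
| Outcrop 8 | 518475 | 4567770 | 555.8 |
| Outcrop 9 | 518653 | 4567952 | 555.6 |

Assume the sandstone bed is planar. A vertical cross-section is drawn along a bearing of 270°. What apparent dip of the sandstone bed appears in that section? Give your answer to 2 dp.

Let the plane be z = a·E + b·N + c.
Outcrop 8−Outcrop 7: −441a − 215b = 166.9;  Outcrop 9−Outcrop 7: −263a − 33b = 166.7.
Solving gives a = −0.72235, b = 0.70537.
Unit vector along 270° is (sin 270°, cos 270°) = (-1.0000, -0.0000).
Slope in that direction = a·(-1.0000) + b·(-0.0000) = 0.72235.
Apparent dip = arctan|0.72235| = 35.84° (true dip is 45.3°, so apparent ≤ true as expected).

35.84°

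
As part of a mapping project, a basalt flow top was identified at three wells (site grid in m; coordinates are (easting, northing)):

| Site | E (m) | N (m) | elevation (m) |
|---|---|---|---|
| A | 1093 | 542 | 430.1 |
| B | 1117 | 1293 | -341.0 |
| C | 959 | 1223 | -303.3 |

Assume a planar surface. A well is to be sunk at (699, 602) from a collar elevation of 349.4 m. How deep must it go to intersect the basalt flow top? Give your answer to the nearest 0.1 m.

67.8 m

Two edge vectors: A→B = (24, 751, -771.1), A→C = (-134, 681, -733.4).
Normal n = (A→B) × (A→C) = (-25664.3, 120929, 116978).
So ∂z/∂E = −n_x/n_z = 0.219394 and ∂z/∂N = −n_y/n_z = −1.033776.
Intercept c from A: 430.1 − 239.80 + 560.31 = 750.61.
At (699, 602): z_contact = 153.36 − 622.33 + 750.61 = 281.63 m.
Depth below ground = 349.4 − 281.63 = 67.8 m.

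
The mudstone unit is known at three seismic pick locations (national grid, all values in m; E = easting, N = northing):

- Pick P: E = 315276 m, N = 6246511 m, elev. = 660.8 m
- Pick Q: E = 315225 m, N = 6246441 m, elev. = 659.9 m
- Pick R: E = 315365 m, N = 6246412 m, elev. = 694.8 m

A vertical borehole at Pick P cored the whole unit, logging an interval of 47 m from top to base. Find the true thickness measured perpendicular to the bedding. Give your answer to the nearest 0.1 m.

45.4 m

Let the plane be z = a·E + b·N + c.
Pick Q−Pick P: −51a − 70b = −0.9;  Pick R−Pick P: 89a − 99b = 34.
Solving gives a = 0.21891, b = −0.14664.
|∇z| = √(a²+b²) = 0.26348, so dip δ = arctan(0.26348) = 14.76°.
True thickness = vertical thickness × cos δ = 47 × cos 14.76° = 45.4 m.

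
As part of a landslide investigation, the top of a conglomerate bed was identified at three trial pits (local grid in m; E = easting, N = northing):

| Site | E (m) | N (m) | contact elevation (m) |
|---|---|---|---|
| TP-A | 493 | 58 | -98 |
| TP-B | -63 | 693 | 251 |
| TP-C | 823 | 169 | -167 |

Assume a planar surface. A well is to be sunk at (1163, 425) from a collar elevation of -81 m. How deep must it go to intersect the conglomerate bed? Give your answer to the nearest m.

Let the plane be z = a·E + b·N + c.
TP-B−TP-A: −556a + 635b = 349;  TP-C−TP-A: 330a + 111b = −69.
Solving gives a = −0.30433, b = 0.28314.
Then c = -98 − a·493 − b·58 = 35.61.
At (1163, 425): z_contact = −353.9 + 120.3 + 35.61 = -198.0 m.
Depth below ground = -81 − (-198.0) = 117 m.

117 m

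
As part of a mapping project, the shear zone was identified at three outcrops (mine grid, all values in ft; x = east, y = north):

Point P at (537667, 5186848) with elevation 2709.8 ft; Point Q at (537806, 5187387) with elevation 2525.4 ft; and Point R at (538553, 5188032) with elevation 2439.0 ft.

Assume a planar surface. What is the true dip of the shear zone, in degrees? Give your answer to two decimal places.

Let the plane be z = a·x + b·y + c.
Point Q−Point P: 139a + 539b = −184.4;  Point R−Point P: 886a + 1184b = −270.8.
Solving gives a = 0.23123, b = −0.40174.
Gradient magnitude |∇z| = √(a² + b²) = √(0.05347 + 0.16140) = 0.46353.
True dip = arctan(0.46353) = 24.87°, dipping toward NNW (azimuth ≈ 330°).

24.87°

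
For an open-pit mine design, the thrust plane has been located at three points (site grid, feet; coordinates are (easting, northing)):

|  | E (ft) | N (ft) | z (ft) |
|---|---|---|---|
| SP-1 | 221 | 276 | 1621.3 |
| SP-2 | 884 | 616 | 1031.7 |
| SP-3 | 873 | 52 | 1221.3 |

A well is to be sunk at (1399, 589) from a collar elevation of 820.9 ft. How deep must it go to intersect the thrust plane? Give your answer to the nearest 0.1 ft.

153.4 ft

Two edge vectors: SP-1→SP-2 = (663, 340, -589.6), SP-1→SP-3 = (652, -224, -400).
Normal n = (SP-1→SP-2) × (SP-1→SP-3) = (-268070.4, -119219.2, -370192).
So ∂z/∂E = −n_x/n_z = −0.724139 and ∂z/∂N = −n_y/n_z = −0.322047.
Intercept c from SP-1: 1621.3 + 160.03 + 88.88 = 1870.22.
At (1399, 589): z_contact = −1013.07 − 189.69 + 1870.22 = 667.46 ft.
Depth below ground = 820.9 − 667.46 = 153.4 ft.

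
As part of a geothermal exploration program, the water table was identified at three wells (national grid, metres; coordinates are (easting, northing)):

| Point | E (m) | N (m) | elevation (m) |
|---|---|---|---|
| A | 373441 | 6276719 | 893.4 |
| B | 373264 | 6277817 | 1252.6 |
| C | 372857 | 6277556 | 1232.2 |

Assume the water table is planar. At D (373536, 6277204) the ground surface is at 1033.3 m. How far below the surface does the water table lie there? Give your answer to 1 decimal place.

Let the plane be z = a·E + b·N + c.
B−A: −177a + 1098b = 359.2;  C−A: −584a + 837b = 338.8.
Solving gives a = −0.144705861, b = 0.303813354.
Then c = 893.4 − a·373441 − b·6276719 = −1852018.55.
At (373536, 6277204): z_contact = −54052.85 + 1907098.40 − 1852018.55 = 1027.00 m.
Depth below ground = 1033.3 − 1027.00 = 6.3 m.

6.3 m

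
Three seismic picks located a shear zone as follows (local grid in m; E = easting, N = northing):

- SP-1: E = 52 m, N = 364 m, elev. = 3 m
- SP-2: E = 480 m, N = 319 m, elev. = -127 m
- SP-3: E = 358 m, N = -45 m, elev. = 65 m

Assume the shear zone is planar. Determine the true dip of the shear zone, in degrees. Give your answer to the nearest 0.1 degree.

28.3°

Two edge vectors: SP-1→SP-2 = (428, -45, -130), SP-1→SP-3 = (306, -409, 62).
Normal n = (SP-1→SP-2) × (SP-1→SP-3) = (-55960, -66316, -161282).
So ∂z/∂E = −n_x/n_z = −0.34697 and ∂z/∂N = −n_y/n_z = −0.41118.
Gradient magnitude |∇z| = √(a² + b²) = √(0.12039 + 0.16907) = 0.53801.
True dip = arctan(0.53801) = 28.3°, dipping toward NE (azimuth ≈ 040°).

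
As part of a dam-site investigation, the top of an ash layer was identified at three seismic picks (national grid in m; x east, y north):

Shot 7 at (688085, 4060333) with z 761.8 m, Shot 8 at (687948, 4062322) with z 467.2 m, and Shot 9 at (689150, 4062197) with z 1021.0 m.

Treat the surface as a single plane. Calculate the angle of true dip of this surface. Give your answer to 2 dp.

24.87°

Let the plane be z = a·x + b·y + c.
Shot 8−Shot 7: −137a + 1989b = −294.6;  Shot 9−Shot 7: 1065a + 1864b = 259.2.
Solving gives a = 0.44854, b = −0.11722.
Gradient magnitude |∇z| = √(a² + b²) = √(0.20119 + 0.01374) = 0.46361.
True dip = arctan(0.46361) = 24.87°, dipping toward WNW (azimuth ≈ 285°).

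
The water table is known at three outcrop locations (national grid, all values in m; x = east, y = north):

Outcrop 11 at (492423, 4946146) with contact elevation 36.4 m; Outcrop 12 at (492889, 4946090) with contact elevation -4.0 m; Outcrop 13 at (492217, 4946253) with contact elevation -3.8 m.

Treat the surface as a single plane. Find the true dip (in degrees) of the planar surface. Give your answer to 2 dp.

36.00°

Two edge vectors: Outcrop 11→Outcrop 12 = (466, -56, -40.4), Outcrop 11→Outcrop 13 = (-206, 107, -40.2).
Normal n = (Outcrop 11→Outcrop 12) × (Outcrop 11→Outcrop 13) = (6574, 27055.6, 38326).
So ∂z/∂x = −n_x/n_z = −0.17153 and ∂z/∂y = −n_y/n_z = −0.70593.
Gradient magnitude |∇z| = √(a² + b²) = √(0.02942 + 0.49834) = 0.72647.
True dip = arctan(0.72647) = 36.00°, dipping toward NNE (azimuth ≈ 014°).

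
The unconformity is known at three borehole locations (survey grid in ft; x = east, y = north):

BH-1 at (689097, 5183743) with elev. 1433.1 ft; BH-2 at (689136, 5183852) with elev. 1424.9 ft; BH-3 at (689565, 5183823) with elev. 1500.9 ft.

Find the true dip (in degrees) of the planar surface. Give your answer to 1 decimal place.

Two edge vectors: BH-1→BH-2 = (39, 109, -8.2), BH-1→BH-3 = (468, 80, 67.8).
Normal n = (BH-1→BH-2) × (BH-1→BH-3) = (8046.2, -6481.8, -47892).
So ∂z/∂x = −n_x/n_z = 0.16801 and ∂z/∂y = −n_y/n_z = −0.13534.
Gradient magnitude |∇z| = √(a² + b²) = √(0.02823 + 0.01832) = 0.21574.
True dip = arctan(0.21574) = 12.2°, dipping toward NW (azimuth ≈ 309°).

12.2°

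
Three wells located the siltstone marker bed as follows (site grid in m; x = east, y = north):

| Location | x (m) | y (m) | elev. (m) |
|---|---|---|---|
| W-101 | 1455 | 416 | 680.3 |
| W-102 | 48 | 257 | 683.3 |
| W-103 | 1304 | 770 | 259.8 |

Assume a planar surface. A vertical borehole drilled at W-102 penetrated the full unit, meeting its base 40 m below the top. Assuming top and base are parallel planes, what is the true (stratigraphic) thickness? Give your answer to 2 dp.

26.36 m

Two edge vectors: W-101→W-102 = (-1407, -159, 3), W-101→W-103 = (-151, 354, -420.5).
Normal n = (W-101→W-102) × (W-101→W-103) = (65797.5, -592096.5, -522087).
So ∂z/∂x = −n_x/n_z = 0.12603 and ∂z/∂y = −n_y/n_z = −1.13410.
|∇z| = √(a²+b²) = 1.14108, so dip δ = arctan(1.14108) = 48.77°.
True thickness = vertical thickness × cos δ = 40 × cos 48.77° = 26.36 m.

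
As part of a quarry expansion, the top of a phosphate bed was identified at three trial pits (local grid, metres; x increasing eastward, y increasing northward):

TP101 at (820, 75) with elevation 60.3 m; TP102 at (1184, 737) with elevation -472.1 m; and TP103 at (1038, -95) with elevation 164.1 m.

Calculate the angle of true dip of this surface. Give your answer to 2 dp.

Two edge vectors: TP101→TP102 = (364, 662, -532.4), TP101→TP103 = (218, -170, 103.8).
Normal n = (TP101→TP102) × (TP101→TP103) = (-21792.4, -153846.4, -206196).
So ∂z/∂x = −n_x/n_z = −0.10569 and ∂z/∂y = −n_y/n_z = −0.74612.
Gradient magnitude |∇z| = √(a² + b²) = √(0.01117 + 0.55669) = 0.75357.
True dip = arctan(0.75357) = 37.00°, dipping toward N (azimuth ≈ 008°).

37.00°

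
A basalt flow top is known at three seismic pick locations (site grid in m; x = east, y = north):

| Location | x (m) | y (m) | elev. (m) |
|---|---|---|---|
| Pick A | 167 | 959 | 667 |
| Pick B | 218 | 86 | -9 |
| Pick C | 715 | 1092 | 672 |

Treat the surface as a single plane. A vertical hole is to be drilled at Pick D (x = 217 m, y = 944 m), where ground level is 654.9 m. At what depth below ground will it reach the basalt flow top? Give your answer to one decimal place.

8.2 m

Let the plane be z = a·x + b·y + c.
Pick B−Pick A: 51a − 873b = −676;  Pick C−Pick A: 548a + 133b = 5.
Solving gives a = −0.176309, b = 0.764041.
Then c = 667 − a·167 − b·959 = −36.27.
At (217, 944): z_contact = −38.26 + 721.26 − 36.27 = 646.72 m.
Depth below ground = 654.9 − 646.72 = 8.2 m.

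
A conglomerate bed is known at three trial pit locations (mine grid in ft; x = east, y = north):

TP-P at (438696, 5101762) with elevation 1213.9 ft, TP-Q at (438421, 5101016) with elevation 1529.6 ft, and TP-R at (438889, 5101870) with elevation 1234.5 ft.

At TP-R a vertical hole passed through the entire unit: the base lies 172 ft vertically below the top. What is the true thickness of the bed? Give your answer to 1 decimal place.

139.2 ft

Let the plane be z = a·x + b·y + c.
TP-Q−TP-P: −275a − 746b = 315.7;  TP-R−TP-P: 193a + 108b = 20.6.
Solving gives a = 0.43283, b = −0.58275.
|∇z| = √(a²+b²) = 0.72590, so dip δ = arctan(0.72590) = 35.98°.
True thickness = vertical thickness × cos δ = 172 × cos 35.98° = 139.2 ft.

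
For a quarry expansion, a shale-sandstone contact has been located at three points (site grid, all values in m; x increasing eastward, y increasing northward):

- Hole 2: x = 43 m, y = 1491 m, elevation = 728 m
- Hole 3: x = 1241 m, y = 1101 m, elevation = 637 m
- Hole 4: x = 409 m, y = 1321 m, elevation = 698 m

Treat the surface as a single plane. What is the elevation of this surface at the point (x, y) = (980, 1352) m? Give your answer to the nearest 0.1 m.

664.0 m

Two edge vectors: Hole 2→Hole 3 = (1198, -390, -91), Hole 2→Hole 4 = (366, -170, -30).
Normal n = (Hole 2→Hole 3) × (Hole 2→Hole 4) = (-3770, 2634, -60920).
So ∂z/∂x = −n_x/n_z = −0.061884 and ∂z/∂y = −n_y/n_z = 0.043237.
Intercept c from Hole 2: 728 + 2.66 − 64.47 = 666.19.
At (980, 1352): z = −60.6 + 58.5 + 666.19 = 664.0 m.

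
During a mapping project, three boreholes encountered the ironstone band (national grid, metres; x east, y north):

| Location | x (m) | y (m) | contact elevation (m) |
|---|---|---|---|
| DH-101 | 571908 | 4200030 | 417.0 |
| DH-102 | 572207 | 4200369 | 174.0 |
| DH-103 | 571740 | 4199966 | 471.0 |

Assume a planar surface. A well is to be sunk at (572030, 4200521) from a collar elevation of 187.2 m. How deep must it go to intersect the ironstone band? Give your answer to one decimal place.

99.5 m

Two edge vectors: DH-101→DH-102 = (299, 339, -243), DH-101→DH-103 = (-168, -64, 54).
Normal n = (DH-101→DH-102) × (DH-101→DH-103) = (2754, 24678, 37816).
So ∂z/∂x = −n_x/n_z = −0.072826317 and ∂z/∂y = −n_y/n_z = −0.652580918.
Intercept c from DH-101: 417 + 41649.95 + 2740859.43 = 2782926.39.
At (572030, 4200521): z_contact = −41658.84 − 2741179.85 + 2782926.39 = 87.70 m.
Depth below ground = 187.2 − 87.70 = 99.5 m.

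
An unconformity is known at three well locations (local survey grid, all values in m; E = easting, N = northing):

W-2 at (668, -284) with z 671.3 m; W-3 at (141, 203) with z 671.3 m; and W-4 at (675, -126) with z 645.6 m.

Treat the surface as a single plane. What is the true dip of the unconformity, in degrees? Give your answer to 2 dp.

12.01°

Two edge vectors: W-2→W-3 = (-527, 487, 0), W-2→W-4 = (7, 158, -25.7).
Normal n = (W-2→W-3) × (W-2→W-4) = (-12515.9, -13543.9, -86675).
So ∂z/∂E = −n_x/n_z = −0.14440 and ∂z/∂N = −n_y/n_z = −0.15626.
Gradient magnitude |∇z| = √(a² + b²) = √(0.02085 + 0.02442) = 0.21276.
True dip = arctan(0.21276) = 12.01°, dipping toward NE (azimuth ≈ 043°).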